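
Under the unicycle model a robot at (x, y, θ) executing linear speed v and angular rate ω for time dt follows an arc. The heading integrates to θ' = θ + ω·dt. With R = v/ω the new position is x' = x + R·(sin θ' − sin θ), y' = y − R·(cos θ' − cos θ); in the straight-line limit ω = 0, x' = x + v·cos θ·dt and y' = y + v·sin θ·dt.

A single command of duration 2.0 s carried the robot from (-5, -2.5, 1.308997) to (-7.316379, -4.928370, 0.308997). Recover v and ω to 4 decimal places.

Δθ = 0.308997 − 1.308997 = -1.000000
ω = Δθ/dt = -1.000000/2.0 = -0.5000
R = −Δy/(cos θ' − cos θ) = 3.5000
v = R·ω = 3.5000·-0.5000 = -1.7500

v = -1.7500, ω = -0.5000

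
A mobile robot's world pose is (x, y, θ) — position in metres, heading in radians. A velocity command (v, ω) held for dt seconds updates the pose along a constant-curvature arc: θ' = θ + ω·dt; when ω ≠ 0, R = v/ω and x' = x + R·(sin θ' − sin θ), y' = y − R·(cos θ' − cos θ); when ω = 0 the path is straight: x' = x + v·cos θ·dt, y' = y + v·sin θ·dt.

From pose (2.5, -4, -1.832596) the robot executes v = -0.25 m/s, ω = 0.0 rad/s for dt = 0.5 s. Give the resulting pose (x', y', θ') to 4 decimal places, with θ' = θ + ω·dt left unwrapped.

(2.5324, -3.8793, -1.8326)

θ' = -1.8326 + 0.0·0.5 = -1.8326
ω = 0 → straight: x' = 2.5 + -0.25·cos(-1.8326)·0.5 = 2.5324
y' = -4 + -0.25·sin(-1.8326)·0.5 = -3.8793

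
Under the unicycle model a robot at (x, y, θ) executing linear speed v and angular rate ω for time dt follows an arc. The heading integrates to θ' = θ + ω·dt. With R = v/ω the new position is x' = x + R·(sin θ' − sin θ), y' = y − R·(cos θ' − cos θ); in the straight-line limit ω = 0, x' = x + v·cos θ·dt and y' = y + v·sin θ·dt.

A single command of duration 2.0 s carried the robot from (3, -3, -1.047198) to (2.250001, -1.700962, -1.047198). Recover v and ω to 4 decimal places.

v = -0.7500, ω = 0.0000

Δθ = -1.047198 − -1.047198 = 0.000000
ω = Δθ/dt = 0.000000/2.0 = 0.0000
ω = 0 → v = (Δx·cos θ + Δy·sin θ)/dt = -0.7500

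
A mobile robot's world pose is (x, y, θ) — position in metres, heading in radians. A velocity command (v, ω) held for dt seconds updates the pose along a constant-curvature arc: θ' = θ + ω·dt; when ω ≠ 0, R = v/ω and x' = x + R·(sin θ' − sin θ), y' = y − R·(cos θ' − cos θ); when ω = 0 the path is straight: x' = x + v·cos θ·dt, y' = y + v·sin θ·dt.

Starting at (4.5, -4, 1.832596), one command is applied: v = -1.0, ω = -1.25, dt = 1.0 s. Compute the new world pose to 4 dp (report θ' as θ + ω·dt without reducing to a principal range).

(4.1674, -4.8751, 0.5826)

θ' = 1.8326 + -1.25·1.0 = 0.5826
R = v/ω = -1.0/-1.25 = 0.8000
x' = 4.5 + 0.8000·(sin 0.5826 − sin 1.8326) = 4.1674
y' = -4 − 0.8000·(cos 0.5826 − cos 1.8326) = -4.8751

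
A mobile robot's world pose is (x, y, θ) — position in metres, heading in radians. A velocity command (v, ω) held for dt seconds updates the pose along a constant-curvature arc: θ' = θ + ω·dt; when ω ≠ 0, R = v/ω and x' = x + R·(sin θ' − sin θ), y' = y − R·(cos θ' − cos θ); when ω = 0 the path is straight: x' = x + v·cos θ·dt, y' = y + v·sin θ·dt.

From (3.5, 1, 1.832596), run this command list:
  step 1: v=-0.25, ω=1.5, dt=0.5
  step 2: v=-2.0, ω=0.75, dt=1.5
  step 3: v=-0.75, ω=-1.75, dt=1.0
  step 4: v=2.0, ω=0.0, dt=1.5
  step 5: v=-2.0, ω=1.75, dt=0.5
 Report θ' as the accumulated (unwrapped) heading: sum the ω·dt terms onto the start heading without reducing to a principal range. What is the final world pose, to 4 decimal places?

(6.6228, 2.8325, 2.8326)

step 1: θ'=2.5826 (R=-0.1667) → pose (3.5726, 0.9018, 2.5826)
step 2: θ'=3.7076 (R=-2.6667) → pose (6.4169, 0.9118, 3.7076)
step 3: θ'=1.9576 (R=0.4286) → pose (7.0436, 0.7117, 1.9576)
step 4: θ'=1.9576 (straight) → pose (5.9119, 3.4901, 1.9576)
step 5: θ'=2.8326 (R=-1.1429) → pose (6.6228, 2.8325, 2.8326)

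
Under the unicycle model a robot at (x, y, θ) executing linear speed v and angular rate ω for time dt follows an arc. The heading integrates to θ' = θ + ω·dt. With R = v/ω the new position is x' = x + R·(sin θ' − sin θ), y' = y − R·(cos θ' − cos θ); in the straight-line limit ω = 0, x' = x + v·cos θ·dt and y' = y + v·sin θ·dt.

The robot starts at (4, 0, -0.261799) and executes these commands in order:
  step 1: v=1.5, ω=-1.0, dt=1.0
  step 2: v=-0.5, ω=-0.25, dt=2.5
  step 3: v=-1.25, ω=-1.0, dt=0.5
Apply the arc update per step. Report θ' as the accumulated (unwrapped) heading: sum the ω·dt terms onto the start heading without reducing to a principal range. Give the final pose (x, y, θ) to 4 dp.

(5.3767, 0.7591, -2.3868)

step 1: θ'=-1.2618 (R=-1.5000) → pose (5.0407, -0.9927, -1.2618)
step 2: θ'=-1.8868 (R=2.0000) → pose (5.0450, 0.2370, -1.8868)
step 3: θ'=-2.3868 (R=1.2500) → pose (5.3767, 0.7591, -2.3868)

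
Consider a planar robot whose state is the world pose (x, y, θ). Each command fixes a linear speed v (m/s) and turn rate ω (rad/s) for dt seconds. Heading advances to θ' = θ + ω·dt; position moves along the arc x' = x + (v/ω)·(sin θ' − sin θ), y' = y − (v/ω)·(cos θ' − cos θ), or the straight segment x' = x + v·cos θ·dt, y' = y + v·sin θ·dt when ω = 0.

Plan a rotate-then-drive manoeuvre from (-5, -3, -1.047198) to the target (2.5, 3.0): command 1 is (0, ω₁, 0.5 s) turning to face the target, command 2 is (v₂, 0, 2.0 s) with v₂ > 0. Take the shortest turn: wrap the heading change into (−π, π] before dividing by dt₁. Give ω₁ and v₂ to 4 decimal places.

heading to target = atan2(3−-3, 2.5−-5) = 0.6747
Δθ = wrap(0.6747 − -1.0472) = 1.7219; ω₁ = Δθ/dt₁ = 3.4439
distance = √((2.5−-5)² + (3−-3)²) = 9.6047; v₂ = distance/dt₂ = 4.8023

ω₁ = 3.4439, v₂ = 4.8023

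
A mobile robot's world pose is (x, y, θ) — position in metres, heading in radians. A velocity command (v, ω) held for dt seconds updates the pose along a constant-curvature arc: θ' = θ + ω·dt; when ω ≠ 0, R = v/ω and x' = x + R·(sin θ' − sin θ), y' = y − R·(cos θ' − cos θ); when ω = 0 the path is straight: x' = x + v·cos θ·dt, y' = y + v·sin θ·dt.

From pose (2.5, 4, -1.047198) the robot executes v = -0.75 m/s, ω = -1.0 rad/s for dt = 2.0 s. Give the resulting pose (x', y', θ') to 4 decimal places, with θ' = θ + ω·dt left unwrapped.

(3.0788, 5.1217, -3.0472)

θ' = -1.0472 + -1.0·2.0 = -3.0472
R = v/ω = -0.75/-1.0 = 0.7500
x' = 2.5 + 0.7500·(sin -3.0472 − sin -1.0472) = 3.0788
y' = 4 − 0.7500·(cos -3.0472 − cos -1.0472) = 5.1217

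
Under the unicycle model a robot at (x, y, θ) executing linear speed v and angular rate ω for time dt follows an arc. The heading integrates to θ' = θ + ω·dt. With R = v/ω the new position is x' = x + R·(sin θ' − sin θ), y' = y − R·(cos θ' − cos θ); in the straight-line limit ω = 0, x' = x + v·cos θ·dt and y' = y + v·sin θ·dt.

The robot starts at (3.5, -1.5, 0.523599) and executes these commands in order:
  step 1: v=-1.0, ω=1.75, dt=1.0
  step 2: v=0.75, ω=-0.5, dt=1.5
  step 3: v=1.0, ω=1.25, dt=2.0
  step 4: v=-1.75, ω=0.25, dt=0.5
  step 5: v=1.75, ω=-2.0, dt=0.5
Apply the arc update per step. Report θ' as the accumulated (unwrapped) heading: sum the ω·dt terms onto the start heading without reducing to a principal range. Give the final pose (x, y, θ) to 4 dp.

step 1: θ'=2.2736 (R=-0.5714) → pose (3.3497, -2.3642, 2.2736)
step 2: θ'=1.5236 (R=-1.5000) → pose (2.9959, -1.3239, 1.5236)
step 3: θ'=4.0236 (R=0.8000) → pose (1.5792, -0.7777, 4.0236)
step 4: θ'=4.1486 (R=-7.0000) → pose (2.0917, -0.0692, 4.1486)
step 5: θ'=3.1486 (R=-0.8750) → pose (1.3583, -0.4766, 3.1486)

(1.3583, -0.4766, 3.1486)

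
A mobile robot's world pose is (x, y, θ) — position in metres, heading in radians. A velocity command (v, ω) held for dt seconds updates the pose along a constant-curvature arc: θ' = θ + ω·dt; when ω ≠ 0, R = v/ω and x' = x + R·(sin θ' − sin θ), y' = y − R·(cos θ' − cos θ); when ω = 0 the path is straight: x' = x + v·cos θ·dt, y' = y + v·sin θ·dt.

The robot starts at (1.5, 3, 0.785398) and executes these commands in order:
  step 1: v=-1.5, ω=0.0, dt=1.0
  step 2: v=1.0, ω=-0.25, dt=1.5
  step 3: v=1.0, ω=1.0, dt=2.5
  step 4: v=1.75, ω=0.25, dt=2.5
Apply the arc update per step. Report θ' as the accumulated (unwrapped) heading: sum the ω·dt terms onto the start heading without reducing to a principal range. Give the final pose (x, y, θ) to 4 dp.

(-2.7879, 4.3196, 3.5354)

step 1: θ'=0.7854 (straight) → pose (0.4393, 1.9393, 0.7854)
step 2: θ'=0.4104 (R=-4.0000) → pose (1.6719, 2.7788, 0.4104)
step 3: θ'=2.9104 (R=1.0000) → pose (1.5020, 4.6691, 2.9104)
step 4: θ'=3.5354 (R=7.0000) → pose (-2.7879, 4.3196, 3.5354)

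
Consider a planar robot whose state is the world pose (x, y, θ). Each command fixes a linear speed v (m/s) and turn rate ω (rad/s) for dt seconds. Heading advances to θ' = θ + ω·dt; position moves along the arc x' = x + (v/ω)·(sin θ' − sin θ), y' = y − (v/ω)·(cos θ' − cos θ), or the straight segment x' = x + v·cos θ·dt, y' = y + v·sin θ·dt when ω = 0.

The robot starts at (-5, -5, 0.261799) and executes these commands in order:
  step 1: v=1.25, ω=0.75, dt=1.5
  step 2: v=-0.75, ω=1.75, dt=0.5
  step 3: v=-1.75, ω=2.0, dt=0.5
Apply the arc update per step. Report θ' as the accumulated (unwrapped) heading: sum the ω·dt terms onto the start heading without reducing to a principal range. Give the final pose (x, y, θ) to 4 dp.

(-2.9225, -4.3576, 3.2618)

step 1: θ'=1.3868 (R=1.6667) → pose (-3.7928, -3.6951, 1.3868)
step 2: θ'=2.2618 (R=-0.4286) → pose (-3.7018, -4.0466, 2.2618)
step 3: θ'=3.2618 (R=-0.8750) → pose (-2.9225, -4.3576, 3.2618)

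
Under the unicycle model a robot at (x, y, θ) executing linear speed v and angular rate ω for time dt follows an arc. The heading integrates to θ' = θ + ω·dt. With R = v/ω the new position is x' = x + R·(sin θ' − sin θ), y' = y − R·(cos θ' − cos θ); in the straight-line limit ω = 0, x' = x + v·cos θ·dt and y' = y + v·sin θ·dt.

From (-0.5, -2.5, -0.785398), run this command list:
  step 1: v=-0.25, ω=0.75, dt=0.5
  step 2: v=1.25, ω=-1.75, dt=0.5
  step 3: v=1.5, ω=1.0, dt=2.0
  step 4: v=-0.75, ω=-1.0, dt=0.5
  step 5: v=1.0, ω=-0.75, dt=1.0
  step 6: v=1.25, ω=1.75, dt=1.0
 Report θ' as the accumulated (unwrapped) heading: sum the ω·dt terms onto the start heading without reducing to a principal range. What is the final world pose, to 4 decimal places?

step 1: θ'=-0.4104 (R=-0.3333) → pose (-0.6027, -2.4300, -0.4104)
step 2: θ'=-1.2854 (R=-0.7143) → pose (-0.2023, -2.8839, -1.2854)
step 3: θ'=0.7146 (R=1.5000) → pose (2.2200, -3.5946, 0.7146)
step 4: θ'=0.2146 (R=0.7500) → pose (1.8882, -3.7609, 0.2146)
step 5: θ'=-0.5354 (R=-1.3333) → pose (2.8524, -3.9169, -0.5354)
step 6: θ'=1.2146 (R=0.7143) → pose (3.8863, -3.5517, 1.2146)

(3.8863, -3.5517, 1.2146)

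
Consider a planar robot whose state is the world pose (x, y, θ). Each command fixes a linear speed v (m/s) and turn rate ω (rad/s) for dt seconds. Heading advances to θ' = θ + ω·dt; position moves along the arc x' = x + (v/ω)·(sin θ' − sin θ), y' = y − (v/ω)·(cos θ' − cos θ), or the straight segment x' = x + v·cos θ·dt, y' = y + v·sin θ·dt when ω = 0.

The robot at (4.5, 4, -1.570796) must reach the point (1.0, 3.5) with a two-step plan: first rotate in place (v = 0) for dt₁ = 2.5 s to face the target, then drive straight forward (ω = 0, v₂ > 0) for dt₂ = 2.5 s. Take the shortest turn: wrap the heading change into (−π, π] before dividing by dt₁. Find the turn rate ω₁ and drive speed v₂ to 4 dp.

ω₁ = -0.5716, v₂ = 1.4142

heading to target = atan2(3.5−4, 1−4.5) = -2.9997
Δθ = wrap(-2.9997 − -1.5708) = -1.4289; ω₁ = Δθ/dt₁ = -0.5716
distance = √((1−4.5)² + (3.5−4)²) = 3.5355; v₂ = distance/dt₂ = 1.4142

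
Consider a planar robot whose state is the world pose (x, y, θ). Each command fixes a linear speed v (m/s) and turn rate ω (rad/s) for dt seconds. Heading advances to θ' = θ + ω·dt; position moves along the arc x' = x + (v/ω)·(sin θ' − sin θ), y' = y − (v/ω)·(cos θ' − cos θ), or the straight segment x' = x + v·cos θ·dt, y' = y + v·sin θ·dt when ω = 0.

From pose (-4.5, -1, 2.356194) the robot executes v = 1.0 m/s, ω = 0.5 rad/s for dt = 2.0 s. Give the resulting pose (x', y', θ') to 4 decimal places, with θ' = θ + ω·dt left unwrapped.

θ' = 2.3562 + 0.5·2.0 = 3.3562
R = v/ω = 1.0/0.5 = 2.0000
x' = -4.5 + 2.0000·(sin 3.3562 − sin 2.3562) = -6.3401
y' = -1 − 2.0000·(cos 3.3562 − cos 2.3562) = -0.4601

(-6.3401, -0.4601, 3.3562)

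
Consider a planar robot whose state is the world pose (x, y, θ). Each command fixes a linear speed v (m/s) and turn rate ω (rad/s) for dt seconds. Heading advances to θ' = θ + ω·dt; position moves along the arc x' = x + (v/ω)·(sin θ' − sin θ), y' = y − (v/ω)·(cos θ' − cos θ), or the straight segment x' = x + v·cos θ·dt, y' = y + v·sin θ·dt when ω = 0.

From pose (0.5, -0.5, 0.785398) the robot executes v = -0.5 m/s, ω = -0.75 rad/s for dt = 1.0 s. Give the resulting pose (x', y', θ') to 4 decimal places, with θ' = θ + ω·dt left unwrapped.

(0.0522, -0.6948, 0.0354)

θ' = 0.7854 + -0.75·1.0 = 0.0354
R = v/ω = -0.5/-0.75 = 0.6667
x' = 0.5 + 0.6667·(sin 0.0354 − sin 0.7854) = 0.0522
y' = -0.5 − 0.6667·(cos 0.0354 − cos 0.7854) = -0.6948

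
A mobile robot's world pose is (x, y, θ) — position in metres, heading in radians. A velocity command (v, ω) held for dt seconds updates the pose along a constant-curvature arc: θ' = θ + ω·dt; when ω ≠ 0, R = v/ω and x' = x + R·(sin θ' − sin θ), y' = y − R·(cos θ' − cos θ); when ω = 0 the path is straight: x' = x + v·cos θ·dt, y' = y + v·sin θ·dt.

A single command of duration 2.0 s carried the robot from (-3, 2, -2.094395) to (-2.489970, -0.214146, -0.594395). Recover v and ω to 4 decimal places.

Δθ = -0.594395 − -2.094395 = 1.500000
ω = Δθ/dt = 1.500000/2.0 = 0.7500
R = −Δy/(cos θ' − cos θ) = 1.6667
v = R·ω = 1.6667·0.7500 = 1.2500

v = 1.2500, ω = 0.7500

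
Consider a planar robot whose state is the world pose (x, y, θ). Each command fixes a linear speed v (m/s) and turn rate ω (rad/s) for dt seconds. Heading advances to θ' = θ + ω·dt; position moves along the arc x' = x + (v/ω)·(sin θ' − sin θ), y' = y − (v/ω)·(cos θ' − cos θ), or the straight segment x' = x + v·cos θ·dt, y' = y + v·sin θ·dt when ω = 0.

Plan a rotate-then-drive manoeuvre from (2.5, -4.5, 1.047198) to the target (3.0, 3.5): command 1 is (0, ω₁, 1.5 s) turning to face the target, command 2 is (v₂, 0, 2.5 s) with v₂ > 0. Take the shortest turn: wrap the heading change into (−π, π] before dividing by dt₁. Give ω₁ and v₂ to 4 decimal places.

ω₁ = 0.3075, v₂ = 3.2062

heading to target = atan2(3.5−-4.5, 3−2.5) = 1.5084
Δθ = wrap(1.5084 − 1.0472) = 0.4612; ω₁ = Δθ/dt₁ = 0.3075
distance = √((3−2.5)² + (3.5−-4.5)²) = 8.0156; v₂ = distance/dt₂ = 3.2062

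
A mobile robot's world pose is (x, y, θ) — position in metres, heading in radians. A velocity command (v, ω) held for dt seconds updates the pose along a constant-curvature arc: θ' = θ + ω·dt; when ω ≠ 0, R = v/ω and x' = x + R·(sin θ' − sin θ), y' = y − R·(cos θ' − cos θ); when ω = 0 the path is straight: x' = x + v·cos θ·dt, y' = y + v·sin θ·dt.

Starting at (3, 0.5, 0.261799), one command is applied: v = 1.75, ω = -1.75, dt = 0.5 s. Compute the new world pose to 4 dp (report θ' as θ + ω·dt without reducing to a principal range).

θ' = 0.2618 + -1.75·0.5 = -0.6132
R = v/ω = 1.75/-1.75 = -1.0000
x' = 3 + -1.0000·(sin -0.6132 − sin 0.2618) = 3.8343
y' = 0.5 − -1.0000·(cos -0.6132 − cos 0.2618) = 0.3519

(3.8343, 0.3519, -0.6132)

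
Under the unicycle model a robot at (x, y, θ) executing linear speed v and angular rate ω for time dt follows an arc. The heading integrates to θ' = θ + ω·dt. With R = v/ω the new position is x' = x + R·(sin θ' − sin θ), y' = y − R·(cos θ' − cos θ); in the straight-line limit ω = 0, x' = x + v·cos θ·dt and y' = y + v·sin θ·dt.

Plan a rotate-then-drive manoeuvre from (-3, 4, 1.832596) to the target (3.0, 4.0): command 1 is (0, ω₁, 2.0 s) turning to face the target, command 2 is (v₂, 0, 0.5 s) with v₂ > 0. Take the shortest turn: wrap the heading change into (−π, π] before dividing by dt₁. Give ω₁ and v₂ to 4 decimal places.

ω₁ = -0.9163, v₂ = 12.0000

heading to target = atan2(4−4, 3−-3) = 0.0000
Δθ = wrap(0.0000 − 1.8326) = -1.8326; ω₁ = Δθ/dt₁ = -0.9163
distance = √((3−-3)² + (4−4)²) = 6.0000; v₂ = distance/dt₂ = 12.0000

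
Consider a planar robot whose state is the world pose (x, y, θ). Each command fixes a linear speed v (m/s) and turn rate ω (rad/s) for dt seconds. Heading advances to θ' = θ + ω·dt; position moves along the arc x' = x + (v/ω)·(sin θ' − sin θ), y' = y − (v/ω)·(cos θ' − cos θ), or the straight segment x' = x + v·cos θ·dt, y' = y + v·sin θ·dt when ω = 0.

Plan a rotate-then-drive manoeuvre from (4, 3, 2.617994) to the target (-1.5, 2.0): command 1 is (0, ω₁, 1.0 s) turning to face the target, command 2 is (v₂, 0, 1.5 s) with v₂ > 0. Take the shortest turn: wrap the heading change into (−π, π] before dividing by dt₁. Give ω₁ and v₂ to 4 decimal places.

ω₁ = 0.7035, v₂ = 3.7268

heading to target = atan2(2−3, -1.5−4) = -2.9617
Δθ = wrap(-2.9617 − 2.6180) = 0.7035; ω₁ = Δθ/dt₁ = 0.7035
distance = √((-1.5−4)² + (2−3)²) = 5.5902; v₂ = distance/dt₂ = 3.7268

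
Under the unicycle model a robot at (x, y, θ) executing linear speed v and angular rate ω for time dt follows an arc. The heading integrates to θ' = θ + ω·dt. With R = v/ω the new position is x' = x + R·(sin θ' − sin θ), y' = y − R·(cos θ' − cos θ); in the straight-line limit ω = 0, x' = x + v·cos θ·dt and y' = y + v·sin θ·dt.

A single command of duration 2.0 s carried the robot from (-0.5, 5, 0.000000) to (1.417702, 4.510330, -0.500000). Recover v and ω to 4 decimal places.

v = 1.0000, ω = -0.2500

Δθ = -0.500000 − 0.000000 = -0.500000
ω = Δθ/dt = -0.500000/2.0 = -0.2500
R = Δx/(sin θ' − sin θ) = -4.0000
v = R·ω = -4.0000·-0.2500 = 1.0000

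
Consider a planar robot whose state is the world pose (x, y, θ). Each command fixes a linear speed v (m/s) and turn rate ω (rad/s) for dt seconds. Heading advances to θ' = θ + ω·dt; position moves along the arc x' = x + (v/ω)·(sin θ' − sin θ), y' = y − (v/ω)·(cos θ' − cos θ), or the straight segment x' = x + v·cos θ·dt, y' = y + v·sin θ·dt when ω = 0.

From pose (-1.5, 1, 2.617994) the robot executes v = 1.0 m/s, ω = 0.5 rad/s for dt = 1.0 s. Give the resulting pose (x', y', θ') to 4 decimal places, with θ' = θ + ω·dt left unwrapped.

(-2.4528, 1.2674, 3.1180)

θ' = 2.6180 + 0.5·1.0 = 3.1180
R = v/ω = 1.0/0.5 = 2.0000
x' = -1.5 + 2.0000·(sin 3.1180 − sin 2.6180) = -2.4528
y' = 1 − 2.0000·(cos 3.1180 − cos 2.6180) = 1.2674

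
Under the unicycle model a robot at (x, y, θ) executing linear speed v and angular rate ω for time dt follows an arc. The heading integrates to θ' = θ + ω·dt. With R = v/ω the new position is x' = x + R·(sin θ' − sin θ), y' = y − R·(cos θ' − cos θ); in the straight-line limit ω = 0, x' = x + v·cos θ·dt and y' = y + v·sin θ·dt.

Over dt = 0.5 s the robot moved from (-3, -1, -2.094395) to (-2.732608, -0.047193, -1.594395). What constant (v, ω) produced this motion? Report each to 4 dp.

v = -2.0000, ω = 1.0000

Δθ = -1.594395 − -2.094395 = 0.500000
ω = Δθ/dt = 0.500000/0.5 = 1.0000
R = −Δy/(cos θ' − cos θ) = -2.0000
v = R·ω = -2.0000·1.0000 = -2.0000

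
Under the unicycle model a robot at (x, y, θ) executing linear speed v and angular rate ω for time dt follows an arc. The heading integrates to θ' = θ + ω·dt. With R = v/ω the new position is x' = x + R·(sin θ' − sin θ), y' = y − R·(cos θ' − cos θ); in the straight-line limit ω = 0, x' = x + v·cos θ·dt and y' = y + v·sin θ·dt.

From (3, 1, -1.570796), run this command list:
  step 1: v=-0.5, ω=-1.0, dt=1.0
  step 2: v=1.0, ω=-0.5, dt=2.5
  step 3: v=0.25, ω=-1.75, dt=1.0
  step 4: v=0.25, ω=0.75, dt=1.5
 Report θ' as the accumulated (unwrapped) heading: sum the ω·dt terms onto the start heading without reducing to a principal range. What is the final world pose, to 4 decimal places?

(0.9929, 2.1069, -4.4458)

step 1: θ'=-2.5708 (R=0.5000) → pose (3.2298, 1.4207, -2.5708)
step 2: θ'=-3.8208 (R=-2.0000) → pose (0.8929, 1.5475, -3.8208)
step 3: θ'=-5.5708 (R=-0.1429) → pose (0.8893, 1.7668, -5.5708)
step 4: θ'=-4.4458 (R=0.3333) → pose (0.9929, 2.1069, -4.4458)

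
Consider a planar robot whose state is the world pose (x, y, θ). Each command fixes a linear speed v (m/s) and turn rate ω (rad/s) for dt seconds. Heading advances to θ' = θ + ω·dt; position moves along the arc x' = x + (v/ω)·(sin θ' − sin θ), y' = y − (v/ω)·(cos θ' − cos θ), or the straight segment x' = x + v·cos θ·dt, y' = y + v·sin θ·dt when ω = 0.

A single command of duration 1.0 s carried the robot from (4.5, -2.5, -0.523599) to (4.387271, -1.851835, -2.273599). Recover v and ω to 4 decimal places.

Δθ = -2.273599 − -0.523599 = -1.750000
ω = Δθ/dt = -1.750000/1.0 = -1.7500
R = −Δy/(cos θ' − cos θ) = 0.4286
v = R·ω = 0.4286·-1.7500 = -0.7500

v = -0.7500, ω = -1.7500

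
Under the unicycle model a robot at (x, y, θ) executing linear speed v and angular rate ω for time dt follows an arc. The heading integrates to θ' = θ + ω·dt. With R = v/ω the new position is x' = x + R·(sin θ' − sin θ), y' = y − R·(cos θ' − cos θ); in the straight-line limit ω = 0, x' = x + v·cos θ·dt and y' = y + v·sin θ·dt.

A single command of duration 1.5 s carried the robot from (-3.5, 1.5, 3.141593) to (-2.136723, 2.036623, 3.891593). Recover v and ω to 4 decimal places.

Δθ = 3.891593 − 3.141593 = 0.750000
ω = Δθ/dt = 0.750000/1.5 = 0.5000
R = Δx/(sin θ' − sin θ) = -2.0000
v = R·ω = -2.0000·0.5000 = -1.0000

v = -1.0000, ω = 0.5000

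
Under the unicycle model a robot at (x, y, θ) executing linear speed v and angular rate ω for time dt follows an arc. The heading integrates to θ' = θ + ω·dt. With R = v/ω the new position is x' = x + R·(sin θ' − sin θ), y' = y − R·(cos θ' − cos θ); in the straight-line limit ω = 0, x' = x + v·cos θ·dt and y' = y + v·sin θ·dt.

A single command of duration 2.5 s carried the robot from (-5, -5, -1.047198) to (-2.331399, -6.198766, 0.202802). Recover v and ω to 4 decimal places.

v = 1.2500, ω = 0.5000

Δθ = 0.202802 − -1.047198 = 1.250000
ω = Δθ/dt = 1.250000/2.5 = 0.5000
R = Δx/(sin θ' − sin θ) = 2.5000
v = R·ω = 2.5000·0.5000 = 1.2500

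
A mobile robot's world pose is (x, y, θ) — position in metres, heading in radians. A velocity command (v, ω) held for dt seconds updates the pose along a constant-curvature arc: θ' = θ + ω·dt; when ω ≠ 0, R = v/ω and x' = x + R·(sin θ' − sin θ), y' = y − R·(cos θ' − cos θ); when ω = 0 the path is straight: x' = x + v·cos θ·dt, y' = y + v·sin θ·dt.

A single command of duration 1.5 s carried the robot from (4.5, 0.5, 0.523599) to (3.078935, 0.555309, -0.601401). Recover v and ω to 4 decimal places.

Δθ = -0.601401 − 0.523599 = -1.125000
ω = Δθ/dt = -1.125000/1.5 = -0.7500
R = Δx/(sin θ' − sin θ) = 1.3333
v = R·ω = 1.3333·-0.7500 = -1.0000

v = -1.0000, ω = -0.7500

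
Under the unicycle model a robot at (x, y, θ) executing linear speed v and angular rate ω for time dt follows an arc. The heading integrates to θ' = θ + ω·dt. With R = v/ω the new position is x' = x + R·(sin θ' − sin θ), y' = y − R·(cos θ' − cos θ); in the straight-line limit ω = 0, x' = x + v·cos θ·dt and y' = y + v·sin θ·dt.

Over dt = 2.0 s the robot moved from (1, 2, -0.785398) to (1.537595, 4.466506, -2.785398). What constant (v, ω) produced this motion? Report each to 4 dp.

v = -1.5000, ω = -1.0000

Δθ = -2.785398 − -0.785398 = -2.000000
ω = Δθ/dt = -2.000000/2.0 = -1.0000
R = −Δy/(cos θ' − cos θ) = 1.5000
v = R·ω = 1.5000·-1.0000 = -1.5000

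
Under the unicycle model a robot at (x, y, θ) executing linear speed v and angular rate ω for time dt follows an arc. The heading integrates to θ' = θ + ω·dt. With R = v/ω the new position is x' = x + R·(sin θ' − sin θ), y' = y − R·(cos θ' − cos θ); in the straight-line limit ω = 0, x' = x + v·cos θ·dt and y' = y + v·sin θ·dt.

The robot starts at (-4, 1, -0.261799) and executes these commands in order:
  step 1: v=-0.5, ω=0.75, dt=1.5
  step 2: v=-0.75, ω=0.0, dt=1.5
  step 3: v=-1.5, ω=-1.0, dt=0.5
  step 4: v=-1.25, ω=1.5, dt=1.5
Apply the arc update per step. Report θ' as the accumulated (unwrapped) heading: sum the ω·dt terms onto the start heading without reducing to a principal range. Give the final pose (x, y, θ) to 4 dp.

step 1: θ'=0.8632 (R=-0.6667) → pose (-4.6792, 0.7894, 0.8632)
step 2: θ'=0.8632 (straight) → pose (-5.4104, -0.0655, 0.8632)
step 3: θ'=0.3632 (R=1.5000) → pose (-6.0174, -0.4927, 0.3632)
step 4: θ'=2.6132 (R=-0.8333) → pose (-6.1415, -1.9913, 2.6132)

(-6.1415, -1.9913, 2.6132)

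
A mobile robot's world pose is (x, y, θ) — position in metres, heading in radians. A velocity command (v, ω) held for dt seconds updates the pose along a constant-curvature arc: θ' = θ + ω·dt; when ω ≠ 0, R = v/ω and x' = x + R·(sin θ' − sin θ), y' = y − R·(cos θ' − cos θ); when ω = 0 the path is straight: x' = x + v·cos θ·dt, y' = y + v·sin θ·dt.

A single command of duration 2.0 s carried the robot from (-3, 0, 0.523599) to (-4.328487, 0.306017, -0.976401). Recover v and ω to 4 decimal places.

v = -0.7500, ω = -0.7500

Δθ = -0.976401 − 0.523599 = -1.500000
ω = Δθ/dt = -1.500000/2.0 = -0.7500
R = Δx/(sin θ' − sin θ) = 1.0000
v = R·ω = 1.0000·-0.7500 = -0.7500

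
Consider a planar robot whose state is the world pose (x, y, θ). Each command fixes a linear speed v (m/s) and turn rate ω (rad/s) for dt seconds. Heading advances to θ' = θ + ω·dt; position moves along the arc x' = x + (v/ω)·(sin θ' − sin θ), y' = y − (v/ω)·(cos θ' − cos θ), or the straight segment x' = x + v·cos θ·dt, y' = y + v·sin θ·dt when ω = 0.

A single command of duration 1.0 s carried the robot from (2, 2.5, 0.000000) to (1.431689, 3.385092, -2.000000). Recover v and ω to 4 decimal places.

v = -1.2500, ω = -2.0000

Δθ = -2.000000 − 0.000000 = -2.000000
ω = Δθ/dt = -2.000000/1.0 = -2.0000
R = −Δy/(cos θ' − cos θ) = 0.6250
v = R·ω = 0.6250·-2.0000 = -1.2500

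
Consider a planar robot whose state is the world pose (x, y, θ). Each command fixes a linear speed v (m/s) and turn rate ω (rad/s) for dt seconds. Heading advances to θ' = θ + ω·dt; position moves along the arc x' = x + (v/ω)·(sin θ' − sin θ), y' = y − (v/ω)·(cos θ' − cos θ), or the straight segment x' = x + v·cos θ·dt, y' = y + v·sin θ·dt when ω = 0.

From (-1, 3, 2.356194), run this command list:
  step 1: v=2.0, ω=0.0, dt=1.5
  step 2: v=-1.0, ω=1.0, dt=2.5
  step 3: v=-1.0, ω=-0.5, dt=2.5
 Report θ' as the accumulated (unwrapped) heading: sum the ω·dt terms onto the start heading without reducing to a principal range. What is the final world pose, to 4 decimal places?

step 1: θ'=2.3562 (straight) → pose (-3.1213, 5.1213, 2.3562)
step 2: θ'=4.8562 (R=-1.0000) → pose (-1.4245, 5.9717, 4.8562)
step 3: θ'=3.6062 (R=2.0000) → pose (-0.3413, 8.0464, 3.6062)

(-0.3413, 8.0464, 3.6062)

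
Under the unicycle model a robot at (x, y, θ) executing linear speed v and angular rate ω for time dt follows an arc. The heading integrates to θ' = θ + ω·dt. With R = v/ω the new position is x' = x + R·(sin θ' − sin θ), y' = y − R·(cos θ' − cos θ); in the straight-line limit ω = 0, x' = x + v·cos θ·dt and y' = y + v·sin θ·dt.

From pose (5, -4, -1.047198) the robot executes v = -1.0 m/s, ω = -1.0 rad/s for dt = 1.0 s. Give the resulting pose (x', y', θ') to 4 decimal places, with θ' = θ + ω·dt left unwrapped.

(4.9774, -3.0414, -2.0472)

θ' = -1.0472 + -1.0·1.0 = -2.0472
R = v/ω = -1.0/-1.0 = 1.0000
x' = 5 + 1.0000·(sin -2.0472 − sin -1.0472) = 4.9774
y' = -4 − 1.0000·(cos -2.0472 − cos -1.0472) = -3.0414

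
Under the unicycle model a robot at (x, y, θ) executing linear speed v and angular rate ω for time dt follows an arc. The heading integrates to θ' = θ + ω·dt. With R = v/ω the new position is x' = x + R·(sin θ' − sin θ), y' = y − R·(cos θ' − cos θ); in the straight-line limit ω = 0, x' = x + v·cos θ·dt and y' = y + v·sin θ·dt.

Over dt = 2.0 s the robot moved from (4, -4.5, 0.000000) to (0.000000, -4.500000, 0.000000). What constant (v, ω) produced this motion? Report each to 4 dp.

v = -2.0000, ω = 0.0000

Δθ = 0.000000 − 0.000000 = 0.000000
ω = Δθ/dt = 0.000000/2.0 = 0.0000
ω = 0 → v = (Δx·cos θ + Δy·sin θ)/dt = -2.0000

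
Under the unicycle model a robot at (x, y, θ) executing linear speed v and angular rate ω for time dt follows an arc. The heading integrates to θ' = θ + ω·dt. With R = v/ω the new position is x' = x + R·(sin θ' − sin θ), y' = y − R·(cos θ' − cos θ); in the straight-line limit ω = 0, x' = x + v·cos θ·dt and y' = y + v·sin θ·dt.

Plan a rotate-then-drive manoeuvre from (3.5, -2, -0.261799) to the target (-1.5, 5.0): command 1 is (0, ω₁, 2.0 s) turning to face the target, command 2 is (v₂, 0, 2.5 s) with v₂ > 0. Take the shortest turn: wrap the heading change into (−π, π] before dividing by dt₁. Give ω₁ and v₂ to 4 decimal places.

ω₁ = 1.2264, v₂ = 3.4409

heading to target = atan2(5−-2, -1.5−3.5) = 2.1910
Δθ = wrap(2.1910 − -0.2618) = 2.4528; ω₁ = Δθ/dt₁ = 1.2264
distance = √((-1.5−3.5)² + (5−-2)²) = 8.6023; v₂ = distance/dt₂ = 3.4409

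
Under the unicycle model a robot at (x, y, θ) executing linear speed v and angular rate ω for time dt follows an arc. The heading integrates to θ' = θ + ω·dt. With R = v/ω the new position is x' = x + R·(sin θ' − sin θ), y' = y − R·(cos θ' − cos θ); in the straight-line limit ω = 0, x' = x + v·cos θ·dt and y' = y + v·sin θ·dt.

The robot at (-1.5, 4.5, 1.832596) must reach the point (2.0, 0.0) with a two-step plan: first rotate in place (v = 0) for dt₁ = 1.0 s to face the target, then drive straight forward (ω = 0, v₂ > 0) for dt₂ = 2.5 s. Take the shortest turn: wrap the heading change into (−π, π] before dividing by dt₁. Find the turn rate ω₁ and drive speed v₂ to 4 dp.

ω₁ = -2.7423, v₂ = 2.2804

heading to target = atan2(0−4.5, 2−-1.5) = -0.9098
Δθ = wrap(-0.9098 − 1.8326) = -2.7423; ω₁ = Δθ/dt₁ = -2.7423
distance = √((2−-1.5)² + (0−4.5)²) = 5.7009; v₂ = distance/dt₂ = 2.2804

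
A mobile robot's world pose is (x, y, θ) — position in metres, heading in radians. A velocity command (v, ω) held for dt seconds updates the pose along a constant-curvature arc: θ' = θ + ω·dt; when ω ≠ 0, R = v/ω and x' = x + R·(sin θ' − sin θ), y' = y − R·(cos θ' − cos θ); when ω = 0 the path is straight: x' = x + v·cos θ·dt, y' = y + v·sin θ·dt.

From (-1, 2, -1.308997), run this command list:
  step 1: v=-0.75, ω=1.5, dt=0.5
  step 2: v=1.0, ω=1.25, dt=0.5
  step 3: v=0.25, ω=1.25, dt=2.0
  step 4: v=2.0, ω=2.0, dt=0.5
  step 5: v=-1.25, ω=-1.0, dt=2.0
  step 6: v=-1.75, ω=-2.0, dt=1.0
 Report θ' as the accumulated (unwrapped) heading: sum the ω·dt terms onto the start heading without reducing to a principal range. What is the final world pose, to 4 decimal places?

step 1: θ'=-0.5590 (R=-0.5000) → pose (-1.2178, 2.2945, -0.5590)
step 2: θ'=0.0660 (R=0.8000) → pose (-0.7408, 2.1745, 0.0660)
step 3: θ'=2.5660 (R=0.2000) → pose (-0.6451, 2.5418, 2.5660)
step 4: θ'=3.5660 (R=1.0000) → pose (-1.6012, 2.6142, 3.5660)
step 5: θ'=1.5660 (R=1.2500) → pose (0.1635, 1.4691, 1.5660)
step 6: θ'=-0.4340 (R=0.8750) → pose (-1.0794, 0.6794, -0.4340)

(-1.0794, 0.6794, -0.4340)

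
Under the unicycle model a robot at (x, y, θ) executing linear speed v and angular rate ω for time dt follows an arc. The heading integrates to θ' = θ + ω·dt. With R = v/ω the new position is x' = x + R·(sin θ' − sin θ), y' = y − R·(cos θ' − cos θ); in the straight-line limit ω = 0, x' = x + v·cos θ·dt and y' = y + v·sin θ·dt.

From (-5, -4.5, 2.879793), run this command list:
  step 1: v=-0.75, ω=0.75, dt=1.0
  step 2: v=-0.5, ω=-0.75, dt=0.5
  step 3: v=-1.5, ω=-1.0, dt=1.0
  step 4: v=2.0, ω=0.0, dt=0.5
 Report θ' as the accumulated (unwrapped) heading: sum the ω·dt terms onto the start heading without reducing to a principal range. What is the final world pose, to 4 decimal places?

step 1: θ'=3.6298 (R=-1.0000) → pose (-4.2721, -4.4173, 3.6298)
step 2: θ'=3.2548 (R=0.6667) → pose (-4.0348, -4.3436, 3.2548)
step 3: θ'=2.2548 (R=1.5000) → pose (-2.7027, -4.8862, 2.2548)
step 4: θ'=2.2548 (straight) → pose (-3.3346, -4.1111, 2.2548)

(-3.3346, -4.1111, 2.2548)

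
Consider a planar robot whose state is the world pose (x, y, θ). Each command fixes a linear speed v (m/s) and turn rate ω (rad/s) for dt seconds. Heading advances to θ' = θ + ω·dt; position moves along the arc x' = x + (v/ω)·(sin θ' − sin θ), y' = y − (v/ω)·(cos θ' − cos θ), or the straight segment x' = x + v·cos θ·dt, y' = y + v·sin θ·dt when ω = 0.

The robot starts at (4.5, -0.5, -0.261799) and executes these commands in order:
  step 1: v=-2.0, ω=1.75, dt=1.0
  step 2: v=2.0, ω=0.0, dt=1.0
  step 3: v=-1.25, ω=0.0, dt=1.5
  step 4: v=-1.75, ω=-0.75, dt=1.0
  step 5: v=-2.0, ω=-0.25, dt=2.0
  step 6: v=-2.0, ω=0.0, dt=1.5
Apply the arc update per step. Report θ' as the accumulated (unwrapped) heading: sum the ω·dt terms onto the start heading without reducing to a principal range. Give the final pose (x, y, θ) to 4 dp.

step 1: θ'=1.4882 (R=-1.1429) → pose (3.0652, -1.5096, 1.4882)
step 2: θ'=1.4882 (straight) → pose (3.2302, 0.4836, 1.4882)
step 3: θ'=1.4882 (straight) → pose (3.0756, -1.3851, 1.4882)
step 4: θ'=0.7382 (R=2.3333) → pose (2.3204, -2.9185, 0.7382)
step 5: θ'=0.2382 (R=8.0000) → pose (-1.1756, -4.7751, 0.2382)
step 6: θ'=0.2382 (straight) → pose (-4.0909, -5.4830, 0.2382)

(-4.0909, -5.4830, 0.2382)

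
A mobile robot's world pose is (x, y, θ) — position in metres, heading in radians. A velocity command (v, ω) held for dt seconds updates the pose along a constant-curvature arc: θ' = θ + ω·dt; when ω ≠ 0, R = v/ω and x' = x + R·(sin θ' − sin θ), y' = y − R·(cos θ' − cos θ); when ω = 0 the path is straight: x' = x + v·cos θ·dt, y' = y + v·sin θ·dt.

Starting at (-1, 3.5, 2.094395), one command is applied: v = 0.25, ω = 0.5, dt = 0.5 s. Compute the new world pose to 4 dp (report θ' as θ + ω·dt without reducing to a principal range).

(-1.0753, 3.5994, 2.3444)

θ' = 2.0944 + 0.5·0.5 = 2.3444
R = v/ω = 0.25/0.5 = 0.5000
x' = -1 + 0.5000·(sin 2.3444 − sin 2.0944) = -1.0753
y' = 3.5 − 0.5000·(cos 2.3444 − cos 2.0944) = 3.5994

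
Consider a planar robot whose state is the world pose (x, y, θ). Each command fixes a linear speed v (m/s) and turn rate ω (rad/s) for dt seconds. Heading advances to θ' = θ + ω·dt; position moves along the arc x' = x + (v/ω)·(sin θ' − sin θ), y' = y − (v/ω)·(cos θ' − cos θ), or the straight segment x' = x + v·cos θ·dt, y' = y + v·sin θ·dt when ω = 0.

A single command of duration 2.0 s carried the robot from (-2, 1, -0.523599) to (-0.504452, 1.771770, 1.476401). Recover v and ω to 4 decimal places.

v = 1.0000, ω = 1.0000

Δθ = 1.476401 − -0.523599 = 2.000000
ω = Δθ/dt = 2.000000/2.0 = 1.0000
R = Δx/(sin θ' − sin θ) = 1.0000
v = R·ω = 1.0000·1.0000 = 1.0000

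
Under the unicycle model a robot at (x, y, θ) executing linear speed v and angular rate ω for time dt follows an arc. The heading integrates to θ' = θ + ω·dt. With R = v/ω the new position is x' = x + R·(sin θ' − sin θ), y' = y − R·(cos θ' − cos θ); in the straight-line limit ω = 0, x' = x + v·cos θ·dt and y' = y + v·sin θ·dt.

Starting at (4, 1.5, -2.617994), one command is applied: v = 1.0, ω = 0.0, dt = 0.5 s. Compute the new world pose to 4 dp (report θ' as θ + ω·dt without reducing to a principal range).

(3.5670, 1.2500, -2.6180)

θ' = -2.6180 + 0.0·0.5 = -2.6180
ω = 0 → straight: x' = 4 + 1.0·cos(-2.6180)·0.5 = 3.5670
y' = 1.5 + 1.0·sin(-2.6180)·0.5 = 1.2500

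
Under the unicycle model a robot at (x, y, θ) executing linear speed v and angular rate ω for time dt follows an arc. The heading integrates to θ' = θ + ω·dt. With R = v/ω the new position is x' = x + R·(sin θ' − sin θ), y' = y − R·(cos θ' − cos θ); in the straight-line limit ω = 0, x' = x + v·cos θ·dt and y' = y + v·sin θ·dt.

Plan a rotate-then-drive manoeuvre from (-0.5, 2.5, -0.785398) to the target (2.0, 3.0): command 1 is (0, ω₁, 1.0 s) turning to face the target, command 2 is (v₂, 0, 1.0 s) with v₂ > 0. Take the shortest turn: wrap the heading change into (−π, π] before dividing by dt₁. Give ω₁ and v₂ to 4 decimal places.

heading to target = atan2(3−2.5, 2−-0.5) = 0.1974
Δθ = wrap(0.1974 − -0.7854) = 0.9828; ω₁ = Δθ/dt₁ = 0.9828
distance = √((2−-0.5)² + (3−2.5)²) = 2.5495; v₂ = distance/dt₂ = 2.5495

ω₁ = 0.9828, v₂ = 2.5495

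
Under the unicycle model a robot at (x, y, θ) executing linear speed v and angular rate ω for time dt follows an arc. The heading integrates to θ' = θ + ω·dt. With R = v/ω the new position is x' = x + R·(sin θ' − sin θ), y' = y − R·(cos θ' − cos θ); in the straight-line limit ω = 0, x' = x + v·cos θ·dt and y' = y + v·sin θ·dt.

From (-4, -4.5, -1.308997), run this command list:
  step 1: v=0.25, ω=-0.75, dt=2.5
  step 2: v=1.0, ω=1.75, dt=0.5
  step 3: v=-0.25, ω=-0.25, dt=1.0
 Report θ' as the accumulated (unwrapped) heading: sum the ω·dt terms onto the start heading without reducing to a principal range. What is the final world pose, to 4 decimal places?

(-4.5935, -4.9436, -2.5590)

step 1: θ'=-3.1840 (R=-0.3333) → pose (-4.3361, -4.9193, -3.1840)
step 2: θ'=-2.3090 (R=0.5714) → pose (-4.7830, -5.1057, -2.3090)
step 3: θ'=-2.5590 (R=1.0000) → pose (-4.5935, -4.9436, -2.5590)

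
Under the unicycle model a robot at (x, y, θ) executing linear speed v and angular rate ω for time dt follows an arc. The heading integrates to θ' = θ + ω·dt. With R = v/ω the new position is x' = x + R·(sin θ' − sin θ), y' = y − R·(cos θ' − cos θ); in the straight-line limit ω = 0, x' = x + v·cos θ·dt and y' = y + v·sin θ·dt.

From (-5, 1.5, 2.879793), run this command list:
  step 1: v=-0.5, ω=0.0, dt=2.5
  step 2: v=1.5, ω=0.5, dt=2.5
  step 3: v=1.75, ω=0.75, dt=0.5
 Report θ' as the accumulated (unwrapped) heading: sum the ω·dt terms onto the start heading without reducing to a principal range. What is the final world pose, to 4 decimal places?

step 1: θ'=2.8798 (straight) → pose (-3.7926, 1.1765, 2.8798)
step 2: θ'=4.1298 (R=3.0000) → pose (-7.0742, -0.0707, 4.1298)
step 3: θ'=4.5048 (R=2.3333) → pose (-7.4090, -0.8736, 4.5048)

(-7.4090, -0.8736, 4.5048)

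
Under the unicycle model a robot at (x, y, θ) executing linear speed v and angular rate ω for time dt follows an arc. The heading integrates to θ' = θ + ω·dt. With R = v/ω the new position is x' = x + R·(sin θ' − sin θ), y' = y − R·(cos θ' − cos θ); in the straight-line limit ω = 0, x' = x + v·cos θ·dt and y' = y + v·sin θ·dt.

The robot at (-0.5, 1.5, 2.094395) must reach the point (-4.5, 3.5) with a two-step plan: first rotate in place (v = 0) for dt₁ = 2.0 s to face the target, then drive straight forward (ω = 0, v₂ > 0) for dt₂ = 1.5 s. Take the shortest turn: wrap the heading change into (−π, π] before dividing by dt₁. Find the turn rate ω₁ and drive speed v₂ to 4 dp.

ω₁ = 0.2918, v₂ = 2.9814

heading to target = atan2(3.5−1.5, -4.5−-0.5) = 2.6779
Δθ = wrap(2.6779 − 2.0944) = 0.5836; ω₁ = Δθ/dt₁ = 0.2918
distance = √((-4.5−-0.5)² + (3.5−1.5)²) = 4.4721; v₂ = distance/dt₂ = 2.9814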